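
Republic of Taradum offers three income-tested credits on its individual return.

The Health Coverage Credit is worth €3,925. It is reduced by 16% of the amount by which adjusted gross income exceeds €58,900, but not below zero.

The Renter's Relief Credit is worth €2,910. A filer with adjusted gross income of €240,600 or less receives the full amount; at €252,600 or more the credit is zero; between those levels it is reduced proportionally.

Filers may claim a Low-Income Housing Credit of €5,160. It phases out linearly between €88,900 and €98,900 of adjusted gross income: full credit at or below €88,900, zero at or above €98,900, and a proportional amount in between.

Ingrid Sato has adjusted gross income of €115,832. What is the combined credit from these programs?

Health Coverage Credit: 16% of the €56,932 excess over €58,900 is €9,109.12 ≥ base, so the credit is €0.
Renter's Relief Credit: €115,832 is at or below the €240,600 threshold, so the full €2,910 applies.
Low-Income Housing Credit: €115,832 is at or above €98,900, so the credit is €0.
Total: €0 + €2,910 + €0 = €2,910.

€2,910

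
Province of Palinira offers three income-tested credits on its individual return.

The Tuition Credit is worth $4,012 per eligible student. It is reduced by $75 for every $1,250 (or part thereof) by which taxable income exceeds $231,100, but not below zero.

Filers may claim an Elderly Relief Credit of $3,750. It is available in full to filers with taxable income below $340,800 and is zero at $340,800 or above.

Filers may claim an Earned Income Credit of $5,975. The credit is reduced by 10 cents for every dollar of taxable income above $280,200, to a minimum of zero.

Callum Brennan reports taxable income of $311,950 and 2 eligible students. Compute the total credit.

Tuition Credit: base = 2 × $4,012 = $8,024. income exceeds $231,100 by $80,850, which is 65 full-or-partial $1,250 increments; reduction = 65 × $75 = $4,875, leaving $3,149.
Elderly Relief Credit: $311,950 is below the $340,800 cutoff, so the full $3,750 applies.
Earned Income Credit: 10% of the $31,750 excess over $280,200 is $3,175; credit = $5,975 − $3,175 = $2,800.
Total: $3,149 + $3,750 + $2,800 = $9,699.

$9,699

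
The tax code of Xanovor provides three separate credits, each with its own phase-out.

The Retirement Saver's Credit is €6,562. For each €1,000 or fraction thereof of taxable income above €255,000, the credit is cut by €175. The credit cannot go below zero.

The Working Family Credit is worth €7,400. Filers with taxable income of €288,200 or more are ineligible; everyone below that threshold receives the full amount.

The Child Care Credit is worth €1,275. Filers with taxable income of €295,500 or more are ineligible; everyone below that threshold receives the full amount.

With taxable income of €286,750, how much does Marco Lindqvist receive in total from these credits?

Retirement Saver's Credit: income exceeds €255,000 by €31,750, which is 32 full-or-partial €1,000 increments; reduction = 32 × €175 = €5,600, leaving €962.
Working Family Credit: €286,750 is below the €288,200 cutoff, so the full €7,400 applies.
Child Care Credit: €286,750 is below the €295,500 cutoff, so the full €1,275 applies.
Total: €962 + €7,400 + €1,275 = €9,637.

€9,637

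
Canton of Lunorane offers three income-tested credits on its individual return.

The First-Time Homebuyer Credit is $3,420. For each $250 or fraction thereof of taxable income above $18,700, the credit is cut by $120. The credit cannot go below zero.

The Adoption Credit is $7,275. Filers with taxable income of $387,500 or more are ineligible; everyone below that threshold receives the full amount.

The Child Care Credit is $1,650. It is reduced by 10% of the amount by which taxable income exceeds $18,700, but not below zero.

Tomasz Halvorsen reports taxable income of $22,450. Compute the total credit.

First-Time Homebuyer Credit: income exceeds $18,700 by $3,750, which is 15 full-or-partial $250 increments; reduction = 15 × $120 = $1,800, leaving $1,620.
Adoption Credit: $22,450 is below the $387,500 cutoff, so the full $7,275 applies.
Child Care Credit: 10% of the $3,750 excess over $18,700 is $375; credit = $1,650 − $375 = $1,275.
Total: $1,620 + $7,275 + $1,275 = $10,170.

$10,170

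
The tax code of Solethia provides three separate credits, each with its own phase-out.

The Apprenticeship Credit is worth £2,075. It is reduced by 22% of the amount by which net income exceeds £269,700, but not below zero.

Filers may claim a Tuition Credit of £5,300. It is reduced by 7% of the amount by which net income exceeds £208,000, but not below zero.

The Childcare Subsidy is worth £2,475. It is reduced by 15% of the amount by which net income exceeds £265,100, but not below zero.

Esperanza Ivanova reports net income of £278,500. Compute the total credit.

Apprenticeship Credit: 22% of the £8,800 excess over £269,700 is £1,936; credit = £2,075 − £1,936 = £139.
Tuition Credit: 7% of the £70,500 excess over £208,000 is £4,935; credit = £5,300 − £4,935 = £365.
Childcare Subsidy: 15% of the £13,400 excess over £265,100 is £2,010; credit = £2,475 − £2,010 = £465.
Total: £139 + £365 + £465 = £969.

£969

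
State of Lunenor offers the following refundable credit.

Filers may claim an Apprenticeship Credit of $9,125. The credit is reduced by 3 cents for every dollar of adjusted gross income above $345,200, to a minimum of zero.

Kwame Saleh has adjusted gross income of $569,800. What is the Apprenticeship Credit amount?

$2,387

Apprenticeship Credit: 3% of the $224,600 excess over $345,200 is $6,738; credit = $9,125 − $6,738 = $2,387.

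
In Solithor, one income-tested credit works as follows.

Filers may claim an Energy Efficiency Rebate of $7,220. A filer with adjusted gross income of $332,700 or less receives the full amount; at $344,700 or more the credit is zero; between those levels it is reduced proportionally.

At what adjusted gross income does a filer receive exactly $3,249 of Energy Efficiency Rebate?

$3,249 is 3,249/7,220 of the full $7,220, so 3,971/7,220 of the $12,000 range has been used: income = $332,700 + $12,000 × 3,971/7,220 = $339,300.

$339,300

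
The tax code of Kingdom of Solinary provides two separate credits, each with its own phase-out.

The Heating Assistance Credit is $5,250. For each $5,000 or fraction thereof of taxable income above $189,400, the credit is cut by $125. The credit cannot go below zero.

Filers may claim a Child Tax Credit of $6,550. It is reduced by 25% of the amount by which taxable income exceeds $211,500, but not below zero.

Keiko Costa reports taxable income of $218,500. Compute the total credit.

Heating Assistance Credit: income exceeds $189,400 by $29,100, which is 6 full-or-partial $5,000 increments; reduction = 6 × $125 = $750, leaving $4,500.
Child Tax Credit: 25% of the $7,000 excess over $211,500 is $1,750; credit = $6,550 − $1,750 = $4,800.
Total: $4,500 + $4,800 = $9,300.

$9,300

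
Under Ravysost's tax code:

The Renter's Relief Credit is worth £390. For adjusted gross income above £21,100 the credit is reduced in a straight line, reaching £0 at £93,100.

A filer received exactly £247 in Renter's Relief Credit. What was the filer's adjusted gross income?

£247 is 247/390 of the full £390, so 143/390 of the £72,000 range has been used: income = £21,100 + £72,000 × 143/390 = £47,500.

£47,500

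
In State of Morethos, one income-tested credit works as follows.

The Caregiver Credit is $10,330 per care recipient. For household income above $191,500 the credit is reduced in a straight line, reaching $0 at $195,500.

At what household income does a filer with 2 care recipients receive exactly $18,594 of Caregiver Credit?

$191,900

Full credit = 2 × $10,330 = $20,660.
$18,594 is 18,594/20,660 of the full $20,660, so 2,066/20,660 of the $4,000 range has been used: income = $191,500 + $4,000 × 2,066/20,660 = $191,900.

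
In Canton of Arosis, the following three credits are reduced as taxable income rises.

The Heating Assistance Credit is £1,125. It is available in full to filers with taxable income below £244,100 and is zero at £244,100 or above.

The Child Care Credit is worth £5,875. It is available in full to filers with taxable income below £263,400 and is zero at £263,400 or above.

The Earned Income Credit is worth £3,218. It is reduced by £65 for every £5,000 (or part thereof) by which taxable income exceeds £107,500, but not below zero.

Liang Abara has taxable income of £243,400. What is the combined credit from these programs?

Heating Assistance Credit: £243,400 is below the £244,100 cutoff, so the full £1,125 applies.
Child Care Credit: £243,400 is below the £263,400 cutoff, so the full £5,875 applies.
Earned Income Credit: income exceeds £107,500 by £135,900, which is 28 full-or-partial £5,000 increments; reduction = 28 × £65 = £1,820, leaving £1,398.
Total: £1,125 + £5,875 + £1,398 = £8,398.

£8,398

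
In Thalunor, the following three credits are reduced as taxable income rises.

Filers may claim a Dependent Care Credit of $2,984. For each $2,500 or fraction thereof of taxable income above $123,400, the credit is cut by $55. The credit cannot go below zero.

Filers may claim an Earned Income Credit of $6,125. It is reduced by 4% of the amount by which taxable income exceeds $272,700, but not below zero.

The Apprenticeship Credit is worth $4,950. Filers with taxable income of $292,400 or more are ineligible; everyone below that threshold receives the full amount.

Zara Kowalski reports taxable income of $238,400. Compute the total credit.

$11,529

Dependent Care Credit: income exceeds $123,400 by $115,000, which is 46 full-or-partial $2,500 increments; reduction = 46 × $55 = $2,530, leaving $454.
Earned Income Credit: $238,400 is at or below the $272,700 threshold, so the full $6,125 applies.
Apprenticeship Credit: $238,400 is below the $292,400 cutoff, so the full $4,950 applies.
Total: $454 + $6,125 + $4,950 = $11,529.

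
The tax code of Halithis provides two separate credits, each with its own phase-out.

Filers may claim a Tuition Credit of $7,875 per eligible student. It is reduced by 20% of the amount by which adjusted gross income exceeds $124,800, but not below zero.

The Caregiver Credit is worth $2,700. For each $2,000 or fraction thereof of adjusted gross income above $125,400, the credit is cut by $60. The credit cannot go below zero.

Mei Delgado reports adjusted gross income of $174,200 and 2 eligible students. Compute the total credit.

$7,070

Tuition Credit: base = 2 × $7,875 = $15,750. 20% of the $49,400 excess over $124,800 is $9,880; credit = $15,750 − $9,880 = $5,870.
Caregiver Credit: income exceeds $125,400 by $48,800, which is 25 full-or-partial $2,000 increments; reduction = 25 × $60 = $1,500, leaving $1,200.
Total: $5,870 + $1,200 = $7,070.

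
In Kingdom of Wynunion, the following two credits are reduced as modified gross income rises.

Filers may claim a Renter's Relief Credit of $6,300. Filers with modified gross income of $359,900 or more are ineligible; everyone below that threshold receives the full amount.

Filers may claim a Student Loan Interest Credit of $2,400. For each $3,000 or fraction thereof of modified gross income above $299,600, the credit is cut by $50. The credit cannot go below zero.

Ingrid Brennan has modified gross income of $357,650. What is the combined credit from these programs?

Renter's Relief Credit: $357,650 is below the $359,900 cutoff, so the full $6,300 applies.
Student Loan Interest Credit: income exceeds $299,600 by $58,050, which is 20 full-or-partial $3,000 increments; reduction = 20 × $50 = $1,000, leaving $1,400.
Total: $6,300 + $1,400 = $7,700.

$7,700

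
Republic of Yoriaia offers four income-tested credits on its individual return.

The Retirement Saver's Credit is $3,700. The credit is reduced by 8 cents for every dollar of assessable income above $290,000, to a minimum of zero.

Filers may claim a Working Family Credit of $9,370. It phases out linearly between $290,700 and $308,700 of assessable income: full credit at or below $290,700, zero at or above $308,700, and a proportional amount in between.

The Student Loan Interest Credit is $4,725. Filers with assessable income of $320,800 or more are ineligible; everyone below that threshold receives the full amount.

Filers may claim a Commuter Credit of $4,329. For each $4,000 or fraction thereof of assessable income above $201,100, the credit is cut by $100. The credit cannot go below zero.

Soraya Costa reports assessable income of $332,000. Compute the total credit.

$1,369

Retirement Saver's Credit: 8% of the $42,000 excess over $290,000 is $3,360; credit = $3,700 − $3,360 = $340.
Working Family Credit: $332,000 is at or above $308,700, so the credit is $0.
Student Loan Interest Credit: $332,000 meets or exceeds the $320,800 cutoff, so the credit is $0.
Commuter Credit: income exceeds $201,100 by $130,900, which is 33 full-or-partial $4,000 increments; reduction = 33 × $100 = $3,300, leaving $1,029.
Total: $340 + $0 + $0 + $1,029 = $1,369.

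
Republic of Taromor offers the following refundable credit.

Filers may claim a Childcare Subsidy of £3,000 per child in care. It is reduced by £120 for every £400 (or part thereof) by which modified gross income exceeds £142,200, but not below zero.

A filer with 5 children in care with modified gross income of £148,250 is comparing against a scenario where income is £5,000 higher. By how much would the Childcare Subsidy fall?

£1,440

At £148,250 — base = 5 × £3,000 = £15,000. income exceeds £142,200 by £6,050, which is 16 full-or-partial £400 increments; reduction = 16 × £120 = £1,920, leaving £13,080.
At £153,250 — base = 5 × £3,000 = £15,000. income exceeds £142,200 by £11,050, which is 28 full-or-partial £400 increments; reduction = 28 × £120 = £3,360, leaving £11,640.
Lost: £13,080 − £11,640 = £1,440.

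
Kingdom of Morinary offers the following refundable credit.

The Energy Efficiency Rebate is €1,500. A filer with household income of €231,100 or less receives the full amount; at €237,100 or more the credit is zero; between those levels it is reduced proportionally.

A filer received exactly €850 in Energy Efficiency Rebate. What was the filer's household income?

€233,700

€850 is 850/1,500 of the full €1,500, so 650/1,500 of the €6,000 range has been used: income = €231,100 + €6,000 × 650/1,500 = €233,700.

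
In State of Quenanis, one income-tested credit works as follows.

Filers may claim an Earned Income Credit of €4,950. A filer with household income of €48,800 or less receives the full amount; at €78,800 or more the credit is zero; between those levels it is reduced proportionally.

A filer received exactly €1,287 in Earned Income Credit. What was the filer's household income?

€71,000

€1,287 is 1,287/4,950 of the full €4,950, so 3,663/4,950 of the €30,000 range has been used: income = €48,800 + €30,000 × 3,663/4,950 = €71,000.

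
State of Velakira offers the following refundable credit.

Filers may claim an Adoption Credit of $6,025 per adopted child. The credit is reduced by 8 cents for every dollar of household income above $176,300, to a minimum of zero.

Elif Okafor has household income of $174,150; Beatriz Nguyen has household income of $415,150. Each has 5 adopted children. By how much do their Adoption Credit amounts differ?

$19,108

Elif ($174,150): Adoption Credit: base = 5 × $6,025 = $30,125. $174,150 is at or below the $176,300 threshold, so the full $30,125 applies.
Beatriz ($415,150): Adoption Credit: base = 5 × $6,025 = $30,125. 8% of the $238,850 excess over $176,300 is $19,108; credit = $30,125 − $19,108 = $11,017.
Difference: |$30,125 − $11,017| = $19,108.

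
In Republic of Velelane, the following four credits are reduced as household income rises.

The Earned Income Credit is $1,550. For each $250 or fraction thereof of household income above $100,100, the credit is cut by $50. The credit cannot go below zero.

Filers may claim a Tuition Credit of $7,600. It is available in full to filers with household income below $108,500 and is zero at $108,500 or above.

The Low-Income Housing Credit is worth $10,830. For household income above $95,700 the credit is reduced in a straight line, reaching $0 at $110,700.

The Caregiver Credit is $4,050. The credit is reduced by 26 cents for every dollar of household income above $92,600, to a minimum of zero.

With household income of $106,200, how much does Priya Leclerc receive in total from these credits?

$11,663

Earned Income Credit: income exceeds $100,100 by $6,100, which is 25 full-or-partial $250 increments; reduction = 25 × $50 = $1,250, leaving $300.
Tuition Credit: $106,200 is below the $108,500 cutoff, so the full $7,600 applies.
Low-Income Housing Credit: $106,200 is $10,500 into a $15,000 phase-out range, leaving 4,500/15,000 of the credit: $10,830 × 4,500/15,000 = $3,249.
Caregiver Credit: 26% of the $13,600 excess over $92,600 is $3,536; credit = $4,050 − $3,536 = $514.
Total: $300 + $7,600 + $3,249 + $514 = $11,663.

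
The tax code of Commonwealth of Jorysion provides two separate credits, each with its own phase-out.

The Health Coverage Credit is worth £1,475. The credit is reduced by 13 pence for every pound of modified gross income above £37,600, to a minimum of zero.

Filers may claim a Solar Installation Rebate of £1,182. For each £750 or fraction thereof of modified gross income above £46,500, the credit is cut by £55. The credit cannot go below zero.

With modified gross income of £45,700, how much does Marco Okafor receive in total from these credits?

Health Coverage Credit: 13% of the £8,100 excess over £37,600 is £1,053; credit = £1,475 − £1,053 = £422.
Solar Installation Rebate: £45,700 is at or below the £46,500 threshold, so the full £1,182 applies.
Total: £422 + £1,182 = £1,604.

£1,604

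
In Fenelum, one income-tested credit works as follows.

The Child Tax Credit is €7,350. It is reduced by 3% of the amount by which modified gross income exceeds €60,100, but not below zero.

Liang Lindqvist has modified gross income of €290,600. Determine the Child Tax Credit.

€435

Child Tax Credit: 3% of the €230,500 excess over €60,100 is €6,915; credit = €7,350 − €6,915 = €435.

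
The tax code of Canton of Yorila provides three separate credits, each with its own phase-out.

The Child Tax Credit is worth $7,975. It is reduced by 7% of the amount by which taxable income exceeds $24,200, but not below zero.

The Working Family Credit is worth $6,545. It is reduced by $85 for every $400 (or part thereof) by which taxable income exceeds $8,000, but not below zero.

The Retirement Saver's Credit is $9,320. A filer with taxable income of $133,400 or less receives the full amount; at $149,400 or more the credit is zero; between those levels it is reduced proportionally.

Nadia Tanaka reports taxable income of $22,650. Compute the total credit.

$20,695

Child Tax Credit: $22,650 is at or below the $24,200 threshold, so the full $7,975 applies.
Working Family Credit: income exceeds $8,000 by $14,650, which is 37 full-or-partial $400 increments; reduction = 37 × $85 = $3,145, leaving $3,400.
Retirement Saver's Credit: $22,650 is at or below the $133,400 threshold, so the full $9,320 applies.
Total: $7,975 + $3,400 + $9,320 = $20,695.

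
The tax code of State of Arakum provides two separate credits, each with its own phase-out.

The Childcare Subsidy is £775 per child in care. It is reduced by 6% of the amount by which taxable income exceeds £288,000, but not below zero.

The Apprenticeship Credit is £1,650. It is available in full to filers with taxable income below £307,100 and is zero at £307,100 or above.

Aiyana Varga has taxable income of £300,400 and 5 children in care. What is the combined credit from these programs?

£4,781

Childcare Subsidy: base = 5 × £775 = £3,875. 6% of the £12,400 excess over £288,000 is £744; credit = £3,875 − £744 = £3,131.
Apprenticeship Credit: £300,400 is below the £307,100 cutoff, so the full £1,650 applies.
Total: £3,131 + £1,650 = £4,781.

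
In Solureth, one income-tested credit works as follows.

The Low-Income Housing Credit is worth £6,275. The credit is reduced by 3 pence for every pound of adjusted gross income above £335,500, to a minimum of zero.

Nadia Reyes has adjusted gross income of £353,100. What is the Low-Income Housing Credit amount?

Low-Income Housing Credit: 3% of the £17,600 excess over £335,500 is £528; credit = £6,275 − £528 = £5,747.

£5,747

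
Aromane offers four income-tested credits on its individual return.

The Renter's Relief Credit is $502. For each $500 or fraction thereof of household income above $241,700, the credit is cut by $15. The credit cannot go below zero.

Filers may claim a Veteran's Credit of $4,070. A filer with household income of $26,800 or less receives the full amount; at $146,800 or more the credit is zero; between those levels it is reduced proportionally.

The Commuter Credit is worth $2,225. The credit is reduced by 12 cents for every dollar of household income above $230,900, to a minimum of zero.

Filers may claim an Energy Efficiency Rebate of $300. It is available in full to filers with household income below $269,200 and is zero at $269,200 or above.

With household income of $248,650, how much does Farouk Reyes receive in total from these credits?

Renter's Relief Credit: income exceeds $241,700 by $6,950, which is 14 full-or-partial $500 increments; reduction = 14 × $15 = $210, leaving $292.
Veteran's Credit: $248,650 is at or above $146,800, so the credit is $0.
Commuter Credit: 12% of the $17,750 excess over $230,900 is $2,130; credit = $2,225 − $2,130 = $95.
Energy Efficiency Rebate: $248,650 is below the $269,200 cutoff, so the full $300 applies.
Total: $292 + $0 + $95 + $300 = $687.

$687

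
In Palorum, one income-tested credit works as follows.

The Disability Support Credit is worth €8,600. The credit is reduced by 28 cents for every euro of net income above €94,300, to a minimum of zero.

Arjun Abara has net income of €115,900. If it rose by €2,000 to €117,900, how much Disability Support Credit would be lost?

At €115,900 — 28% of the €21,600 excess over €94,300 is €6,048; credit = €8,600 − €6,048 = €2,552.
At €117,900 — 28% of the €23,600 excess over €94,300 is €6,608; credit = €8,600 − €6,608 = €1,992.
Lost: €2,552 − €1,992 = €560.

€560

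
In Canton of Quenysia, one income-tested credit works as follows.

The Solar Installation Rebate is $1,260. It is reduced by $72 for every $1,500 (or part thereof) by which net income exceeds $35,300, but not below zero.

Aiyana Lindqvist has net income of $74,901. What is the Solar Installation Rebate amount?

Solar Installation Rebate: income exceeds $35,300 by $39,601 → 27 increments × $72 = $1,944 ≥ base, so the credit is $0.

$0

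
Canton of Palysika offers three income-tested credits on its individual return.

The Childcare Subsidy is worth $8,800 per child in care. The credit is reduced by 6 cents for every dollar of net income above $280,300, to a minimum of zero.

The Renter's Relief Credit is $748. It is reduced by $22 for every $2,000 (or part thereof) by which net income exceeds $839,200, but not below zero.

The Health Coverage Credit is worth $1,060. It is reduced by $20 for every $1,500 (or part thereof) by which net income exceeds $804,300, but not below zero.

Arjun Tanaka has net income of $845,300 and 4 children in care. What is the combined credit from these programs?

Childcare Subsidy: base = 4 × $8,800 = $35,200. 6% of the $565,000 excess over $280,300 is $33,900; credit = $35,200 − $33,900 = $1,300.
Renter's Relief Credit: income exceeds $839,200 by $6,100, which is 4 full-or-partial $2,000 increments; reduction = 4 × $22 = $88, leaving $660.
Health Coverage Credit: income exceeds $804,300 by $41,000, which is 28 full-or-partial $1,500 increments; reduction = 28 × $20 = $560, leaving $500.
Total: $1,300 + $660 + $500 = $2,460.

$2,460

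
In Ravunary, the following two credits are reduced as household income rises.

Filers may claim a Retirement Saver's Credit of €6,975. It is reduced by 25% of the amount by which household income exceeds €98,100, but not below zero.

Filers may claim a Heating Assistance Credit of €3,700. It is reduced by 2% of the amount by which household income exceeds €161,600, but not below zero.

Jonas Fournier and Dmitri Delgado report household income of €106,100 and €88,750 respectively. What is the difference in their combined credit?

Jonas (€106,100): Retirement Saver's Credit: 25% of the €8,000 excess over €98,100 is €2,000; credit = €6,975 − €2,000 = €4,975. Heating Assistance Credit: €106,100 is at or below the €161,600 threshold, so the full €3,700 applies. total €4,975 + €3,700 = €8,675
Dmitri (€88,750): Retirement Saver's Credit: €88,750 is at or below the €98,100 threshold, so the full €6,975 applies. Heating Assistance Credit: €88,750 is at or below the €161,600 threshold, so the full €3,700 applies. total €6,975 + €3,700 = €10,675
Difference: |€8,675 − €10,675| = €2,000.

€2,000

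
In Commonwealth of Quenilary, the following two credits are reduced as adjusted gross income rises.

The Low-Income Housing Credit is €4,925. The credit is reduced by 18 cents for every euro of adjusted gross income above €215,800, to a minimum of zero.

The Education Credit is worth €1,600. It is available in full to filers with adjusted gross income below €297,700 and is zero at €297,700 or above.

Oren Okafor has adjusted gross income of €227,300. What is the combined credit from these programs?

Low-Income Housing Credit: 18% of the €11,500 excess over €215,800 is €2,070; credit = €4,925 − €2,070 = €2,855.
Education Credit: €227,300 is below the €297,700 cutoff, so the full €1,600 applies.
Total: €2,855 + €1,600 = €4,455.

€4,455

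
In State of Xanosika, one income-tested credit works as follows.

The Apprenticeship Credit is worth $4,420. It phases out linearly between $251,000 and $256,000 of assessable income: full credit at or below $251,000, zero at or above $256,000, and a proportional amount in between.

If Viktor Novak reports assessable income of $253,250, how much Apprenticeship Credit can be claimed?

Apprenticeship Credit: $253,250 is $2,250 into a $5,000 phase-out range, leaving 2,750/5,000 of the credit: $4,420 × 2,750/5,000 = $2,431.

$2,431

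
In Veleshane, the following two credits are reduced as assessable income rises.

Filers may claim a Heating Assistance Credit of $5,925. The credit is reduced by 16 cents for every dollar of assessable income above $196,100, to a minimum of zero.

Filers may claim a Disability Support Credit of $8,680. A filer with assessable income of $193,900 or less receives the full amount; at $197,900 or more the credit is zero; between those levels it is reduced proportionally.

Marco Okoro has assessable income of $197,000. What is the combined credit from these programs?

Heating Assistance Credit: 16% of the $900 excess over $196,100 is $144; credit = $5,925 − $144 = $5,781.
Disability Support Credit: $197,000 is $3,100 into a $4,000 phase-out range, leaving 900/4,000 of the credit: $8,680 × 900/4,000 = $1,953.
Total: $5,781 + $1,953 = $7,734.

$7,734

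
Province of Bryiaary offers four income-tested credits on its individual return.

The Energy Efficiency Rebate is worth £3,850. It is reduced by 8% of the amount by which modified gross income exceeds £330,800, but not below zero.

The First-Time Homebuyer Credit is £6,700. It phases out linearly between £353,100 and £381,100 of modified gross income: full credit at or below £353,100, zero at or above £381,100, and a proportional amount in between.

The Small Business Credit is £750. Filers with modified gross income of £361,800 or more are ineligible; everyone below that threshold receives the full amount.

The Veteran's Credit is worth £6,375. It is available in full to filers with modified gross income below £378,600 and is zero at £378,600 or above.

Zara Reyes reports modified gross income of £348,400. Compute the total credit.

£16,267

Energy Efficiency Rebate: 8% of the £17,600 excess over £330,800 is £1,408; credit = £3,850 − £1,408 = £2,442.
First-Time Homebuyer Credit: £348,400 is at or below the £353,100 threshold, so the full £6,700 applies.
Small Business Credit: £348,400 is below the £361,800 cutoff, so the full £750 applies.
Veteran's Credit: £348,400 is below the £378,600 cutoff, so the full £6,375 applies.
Total: £2,442 + £6,700 + £750 + £6,375 = £16,267.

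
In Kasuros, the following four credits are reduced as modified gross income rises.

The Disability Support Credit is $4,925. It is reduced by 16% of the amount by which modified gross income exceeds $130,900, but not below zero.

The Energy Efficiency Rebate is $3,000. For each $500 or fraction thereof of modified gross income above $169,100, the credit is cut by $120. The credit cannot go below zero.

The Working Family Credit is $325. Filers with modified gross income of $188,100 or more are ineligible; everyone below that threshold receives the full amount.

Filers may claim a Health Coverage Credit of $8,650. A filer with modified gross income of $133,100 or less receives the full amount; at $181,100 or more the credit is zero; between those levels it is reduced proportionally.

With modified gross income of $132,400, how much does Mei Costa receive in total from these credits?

$16,660

Disability Support Credit: 16% of the $1,500 excess over $130,900 is $240; credit = $4,925 − $240 = $4,685.
Energy Efficiency Rebate: $132,400 is at or below the $169,100 threshold, so the full $3,000 applies.
Working Family Credit: $132,400 is below the $188,100 cutoff, so the full $325 applies.
Health Coverage Credit: $132,400 is at or below the $133,100 threshold, so the full $8,650 applies.
Total: $4,685 + $3,000 + $325 + $8,650 = $16,660.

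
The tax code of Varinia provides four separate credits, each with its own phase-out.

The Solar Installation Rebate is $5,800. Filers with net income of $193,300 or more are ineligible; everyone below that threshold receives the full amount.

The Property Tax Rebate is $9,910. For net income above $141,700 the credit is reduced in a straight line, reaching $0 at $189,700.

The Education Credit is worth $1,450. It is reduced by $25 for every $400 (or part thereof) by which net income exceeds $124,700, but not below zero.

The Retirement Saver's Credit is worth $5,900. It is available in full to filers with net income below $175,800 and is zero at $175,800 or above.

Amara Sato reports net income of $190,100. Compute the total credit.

$5,800

Solar Installation Rebate: $190,100 is below the $193,300 cutoff, so the full $5,800 applies.
Property Tax Rebate: $190,100 is at or above $189,700, so the credit is $0.
Education Credit: income exceeds $124,700 by $65,400 → 164 increments × $25 = $4,100 ≥ base, so the credit is $0.
Retirement Saver's Credit: $190,100 meets or exceeds the $175,800 cutoff, so the credit is $0.
Total: $5,800 + $0 + $0 + $0 = $5,800.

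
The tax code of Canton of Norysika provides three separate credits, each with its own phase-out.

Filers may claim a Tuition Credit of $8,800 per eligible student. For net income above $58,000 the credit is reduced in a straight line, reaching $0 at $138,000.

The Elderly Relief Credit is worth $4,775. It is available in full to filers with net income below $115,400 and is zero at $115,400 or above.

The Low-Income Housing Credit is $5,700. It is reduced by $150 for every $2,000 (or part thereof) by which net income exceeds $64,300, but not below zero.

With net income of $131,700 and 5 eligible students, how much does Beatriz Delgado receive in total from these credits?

Tuition Credit: base = 5 × $8,800 = $44,000. $131,700 is $73,700 into a $80,000 phase-out range, leaving 6,300/80,000 of the credit: $44,000 × 6,300/80,000 = $3,465.
Elderly Relief Credit: $131,700 meets or exceeds the $115,400 cutoff, so the credit is $0.
Low-Income Housing Credit: income exceeds $64,300 by $67,400, which is 34 full-or-partial $2,000 increments; reduction = 34 × $150 = $5,100, leaving $600.
Total: $3,465 + $0 + $600 = $4,065.

$4,065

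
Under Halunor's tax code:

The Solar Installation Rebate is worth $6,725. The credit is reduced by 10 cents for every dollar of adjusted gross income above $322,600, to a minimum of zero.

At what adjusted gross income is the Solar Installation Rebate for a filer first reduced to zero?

The credit falls by 10% of each dollar above $322,600, so it reaches zero when the excess is $6,725 / 10% = $67,250: income = $322,600 + $67,250 = $389,850.

$389,850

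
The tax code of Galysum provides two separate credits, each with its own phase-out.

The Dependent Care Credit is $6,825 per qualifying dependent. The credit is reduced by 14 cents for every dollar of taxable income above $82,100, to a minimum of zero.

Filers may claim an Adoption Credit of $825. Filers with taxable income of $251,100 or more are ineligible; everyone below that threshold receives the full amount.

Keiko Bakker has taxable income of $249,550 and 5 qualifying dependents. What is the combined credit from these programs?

$11,507

Dependent Care Credit: base = 5 × $6,825 = $34,125. 14% of the $167,450 excess over $82,100 is $23,443; credit = $34,125 − $23,443 = $10,682.
Adoption Credit: $249,550 is below the $251,100 cutoff, so the full $825 applies.
Total: $10,682 + $825 = $11,507.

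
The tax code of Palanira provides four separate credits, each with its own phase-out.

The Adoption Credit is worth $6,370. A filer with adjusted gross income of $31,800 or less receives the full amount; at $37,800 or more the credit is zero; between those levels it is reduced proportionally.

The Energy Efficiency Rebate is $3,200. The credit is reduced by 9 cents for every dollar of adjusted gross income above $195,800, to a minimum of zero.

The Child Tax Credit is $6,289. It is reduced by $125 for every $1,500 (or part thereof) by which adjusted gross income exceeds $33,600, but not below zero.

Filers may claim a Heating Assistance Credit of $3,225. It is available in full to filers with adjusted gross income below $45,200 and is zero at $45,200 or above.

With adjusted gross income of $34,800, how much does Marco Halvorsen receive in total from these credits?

$15,774

Adoption Credit: $34,800 is $3,000 into a $6,000 phase-out range, leaving 3,000/6,000 of the credit: $6,370 × 3,000/6,000 = $3,185.
Energy Efficiency Rebate: $34,800 is at or below the $195,800 threshold, so the full $3,200 applies.
Child Tax Credit: income exceeds $33,600 by $1,200, which is 1 full-or-partial $1,500 increment; reduction = 1 × $125 = $125, leaving $6,164.
Heating Assistance Credit: $34,800 is below the $45,200 cutoff, so the full $3,225 applies.
Total: $3,185 + $3,200 + $6,164 + $3,225 = $15,774.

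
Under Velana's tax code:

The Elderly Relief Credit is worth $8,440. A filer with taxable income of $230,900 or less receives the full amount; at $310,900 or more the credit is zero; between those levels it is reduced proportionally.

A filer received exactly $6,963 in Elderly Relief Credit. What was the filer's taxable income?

$244,900

$6,963 is 6,963/8,440 of the full $8,440, so 1,477/8,440 of the $80,000 range has been used: income = $230,900 + $80,000 × 1,477/8,440 = $244,900.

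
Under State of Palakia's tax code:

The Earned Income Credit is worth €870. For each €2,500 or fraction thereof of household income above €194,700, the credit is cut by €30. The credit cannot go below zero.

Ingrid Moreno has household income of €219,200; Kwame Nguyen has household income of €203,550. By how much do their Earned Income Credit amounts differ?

Ingrid (€219,200): Earned Income Credit: income exceeds €194,700 by €24,500, which is 10 full-or-partial €2,500 increments; reduction = 10 × €30 = €300, leaving €570.
Kwame (€203,550): Earned Income Credit: income exceeds €194,700 by €8,850, which is 4 full-or-partial €2,500 increments; reduction = 4 × €30 = €120, leaving €750.
Difference: |€570 − €750| = €180.

€180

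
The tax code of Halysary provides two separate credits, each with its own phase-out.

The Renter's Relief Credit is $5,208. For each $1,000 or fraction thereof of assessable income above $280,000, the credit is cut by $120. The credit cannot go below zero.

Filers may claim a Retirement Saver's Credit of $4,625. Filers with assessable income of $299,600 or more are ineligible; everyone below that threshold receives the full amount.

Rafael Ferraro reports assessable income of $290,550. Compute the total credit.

Renter's Relief Credit: income exceeds $280,000 by $10,550, which is 11 full-or-partial $1,000 increments; reduction = 11 × $120 = $1,320, leaving $3,888.
Retirement Saver's Credit: $290,550 is below the $299,600 cutoff, so the full $4,625 applies.
Total: $3,888 + $4,625 = $8,513.

$8,513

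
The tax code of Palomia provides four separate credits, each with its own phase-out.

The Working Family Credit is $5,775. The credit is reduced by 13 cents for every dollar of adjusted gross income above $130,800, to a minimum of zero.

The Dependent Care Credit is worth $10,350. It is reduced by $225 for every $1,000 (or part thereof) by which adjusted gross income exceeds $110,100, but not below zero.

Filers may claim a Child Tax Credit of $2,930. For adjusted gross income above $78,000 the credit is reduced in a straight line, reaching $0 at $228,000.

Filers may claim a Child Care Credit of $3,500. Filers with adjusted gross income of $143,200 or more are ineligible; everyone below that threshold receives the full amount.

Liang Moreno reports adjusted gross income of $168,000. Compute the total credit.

Working Family Credit: 13% of the $37,200 excess over $130,800 is $4,836; credit = $5,775 − $4,836 = $939.
Dependent Care Credit: income exceeds $110,100 by $57,900 → 58 increments × $225 = $13,050 ≥ base, so the credit is $0.
Child Tax Credit: $168,000 is $90,000 into a $150,000 phase-out range, leaving 60,000/150,000 of the credit: $2,930 × 60,000/150,000 = $1,172.
Child Care Credit: $168,000 meets or exceeds the $143,200 cutoff, so the credit is $0.
Total: $939 + $0 + $1,172 + $0 = $2,111.

$2,111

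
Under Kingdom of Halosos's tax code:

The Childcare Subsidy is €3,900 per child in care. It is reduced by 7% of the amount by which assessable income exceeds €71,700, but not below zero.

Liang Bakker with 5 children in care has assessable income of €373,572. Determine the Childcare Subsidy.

Childcare Subsidy: base = 5 × €3,900 = €19,500. 7% of the €301,872 excess over €71,700 is €21,131.04 ≥ base, so the credit is €0.

€0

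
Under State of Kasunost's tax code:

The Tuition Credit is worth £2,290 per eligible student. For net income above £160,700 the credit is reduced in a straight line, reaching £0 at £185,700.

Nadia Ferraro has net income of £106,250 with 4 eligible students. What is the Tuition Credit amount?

£9,160

Tuition Credit: base = 4 × £2,290 = £9,160. £106,250 is at or below the £160,700 threshold, so the full £9,160 applies.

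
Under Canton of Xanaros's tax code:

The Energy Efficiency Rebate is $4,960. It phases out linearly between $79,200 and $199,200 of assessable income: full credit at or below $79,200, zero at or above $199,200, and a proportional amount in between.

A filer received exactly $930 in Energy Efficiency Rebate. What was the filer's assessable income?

$176,700

$930 is 930/4,960 of the full $4,960, so 4,030/4,960 of the $120,000 range has been used: income = $79,200 + $120,000 × 4,030/4,960 = $176,700.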